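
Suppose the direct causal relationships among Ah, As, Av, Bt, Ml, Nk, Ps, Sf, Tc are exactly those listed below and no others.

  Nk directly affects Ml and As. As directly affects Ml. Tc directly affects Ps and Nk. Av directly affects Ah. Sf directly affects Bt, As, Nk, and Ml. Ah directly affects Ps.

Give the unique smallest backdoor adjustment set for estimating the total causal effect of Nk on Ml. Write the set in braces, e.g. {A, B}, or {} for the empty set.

Variables eligible for adjustment (non-descendants of Nk, excluding Nk and Ml): {Ah, Av, Bt, Ps, Sf, Tc}.
Backdoor paths from Nk to Ml:
  P1: Nk <- Sf -> As -> Ml
  P2: Nk <- Sf -> Ml
The empty set is not sufficient: P1 (Nk <- Sf -> As -> Ml) has no collider blocking it and no conditioned non-collider, so it is open.
Try {Sf}:
  P1: blocked at fork node Sf ∈ conditioning set.
  P2: blocked at fork node Sf ∈ conditioning set.
{Sf} contains no descendant of Nk and blocks every backdoor path.
No other singleton works — e.g. {Av} leaves P1 open — so {Sf} is the unique smallest valid adjustment set.

{Sf}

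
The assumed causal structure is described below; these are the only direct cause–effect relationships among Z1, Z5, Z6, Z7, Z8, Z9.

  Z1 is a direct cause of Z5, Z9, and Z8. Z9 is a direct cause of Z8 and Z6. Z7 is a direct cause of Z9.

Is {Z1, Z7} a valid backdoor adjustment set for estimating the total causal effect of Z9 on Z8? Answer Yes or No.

Backdoor paths from Z9 to Z8 (paths whose first edge points into Z9):
  P1: Z9 <- Z1 -> Z8
Condition 1 (no descendant of Z9 in the set): holds — descendants of Z9 are {Z6, Z8}; none are in {Z1, Z7}.
Condition 2 (every backdoor path blocked by {Z1, Z7}):
  P1: blocked at fork node Z1 ∈ conditioning set.
{Z1, Z7} satisfies the backdoor criterion.

Yes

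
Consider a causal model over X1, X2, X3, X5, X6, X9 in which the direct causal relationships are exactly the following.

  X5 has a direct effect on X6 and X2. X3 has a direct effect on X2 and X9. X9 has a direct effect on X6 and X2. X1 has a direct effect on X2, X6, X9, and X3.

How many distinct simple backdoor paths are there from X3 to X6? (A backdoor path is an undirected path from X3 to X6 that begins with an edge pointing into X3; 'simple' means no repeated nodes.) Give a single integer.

A backdoor path from X3 to X6 is any simple undirected path whose first edge points into X3 (i.e. leaves X3 via a parent).
Parents of X3: {X1}.
Enumerating:
  P1: X3 <- X1 -> X9 -> X2 <- X5 -> X6
  P2: X3 <- X1 -> X9 -> X6
  P3: X3 <- X1 -> X2 <- X5 -> X6
  P4: X3 <- X1 -> X2 <- X9 -> X6
  P5: X3 <- X1 -> X6
That exhausts the simple backdoor paths. Count: 5.

5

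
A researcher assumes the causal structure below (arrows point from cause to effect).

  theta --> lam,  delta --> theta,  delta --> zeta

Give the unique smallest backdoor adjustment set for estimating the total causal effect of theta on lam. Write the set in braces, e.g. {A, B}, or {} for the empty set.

{}

Variables eligible for adjustment (non-descendants of theta, excluding theta and lam): {delta, zeta}.
Backdoor paths from theta to lam:
  (none)
With no backdoor paths the empty set already satisfies the criterion, and it is trivially minimal.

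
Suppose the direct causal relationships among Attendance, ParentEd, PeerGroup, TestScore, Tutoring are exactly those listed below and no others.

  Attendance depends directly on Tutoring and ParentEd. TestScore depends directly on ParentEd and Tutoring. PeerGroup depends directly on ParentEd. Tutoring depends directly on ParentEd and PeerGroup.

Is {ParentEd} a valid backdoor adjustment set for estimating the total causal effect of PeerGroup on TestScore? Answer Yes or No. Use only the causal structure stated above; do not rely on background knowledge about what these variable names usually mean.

Backdoor paths from PeerGroup to TestScore (paths whose first edge points into PeerGroup):
  P1: PeerGroup <- ParentEd -> Tutoring -> TestScore
  P2: PeerGroup <- ParentEd -> Attendance <- Tutoring -> TestScore
  P3: PeerGroup <- ParentEd -> TestScore
Condition 1 (no descendant of PeerGroup in the set): holds — descendants of PeerGroup are {Attendance, TestScore, Tutoring}; none are in {ParentEd}.
Condition 2 (every backdoor path blocked by {ParentEd}):
  P1: blocked at fork node ParentEd ∈ conditioning set.
  P2: blocked at fork node ParentEd ∈ conditioning set.
  P3: blocked at fork node ParentEd ∈ conditioning set.
{ParentEd} satisfies the backdoor criterion.

Yes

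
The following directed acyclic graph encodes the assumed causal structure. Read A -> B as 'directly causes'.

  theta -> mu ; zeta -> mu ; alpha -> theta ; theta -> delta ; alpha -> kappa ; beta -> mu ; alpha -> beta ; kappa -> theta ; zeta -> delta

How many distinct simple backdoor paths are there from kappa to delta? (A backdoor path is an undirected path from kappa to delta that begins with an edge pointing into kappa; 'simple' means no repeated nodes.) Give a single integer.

A backdoor path from kappa to delta is any simple undirected path whose first edge points into kappa (i.e. leaves kappa via a parent).
Parents of kappa: {alpha}.
Enumerating:
  P1: kappa <- alpha -> beta -> mu <- zeta -> delta
  P2: kappa <- alpha -> beta -> mu <- theta -> delta
  P3: kappa <- alpha -> theta -> delta
  P4: kappa <- alpha -> theta -> mu <- zeta -> delta
That exhausts the simple backdoor paths. Count: 4.

4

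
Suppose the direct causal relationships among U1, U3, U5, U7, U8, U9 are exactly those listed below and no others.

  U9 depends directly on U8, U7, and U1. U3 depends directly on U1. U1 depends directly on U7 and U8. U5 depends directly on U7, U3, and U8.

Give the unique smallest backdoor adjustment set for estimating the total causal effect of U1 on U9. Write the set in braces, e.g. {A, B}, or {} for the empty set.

Variables eligible for adjustment (non-descendants of U1, excluding U1 and U9): {U7, U8}.
Backdoor paths from U1 to U9:
  P1: U1 <- U7 -> U9
  P2: U1 <- U7 -> U5 <- U8 -> U9
  P3: U1 <- U8 -> U9
  P4: U1 <- U8 -> U5 <- U7 -> U9
The empty set is not sufficient: P1 (U1 <- U7 -> U9) has no collider blocking it and no conditioned non-collider, so it is open.
Try {U7, U8}:
  P1: blocked at fork node U7 ∈ conditioning set.
  P2: blocked at fork node U7 ∈ conditioning set.
  P3: blocked at fork node U8 ∈ conditioning set.
  P4: blocked at fork node U8 ∈ conditioning set.
{U7, U8} contains no descendant of U1 and blocks every backdoor path.
Every element of {U7, U8} is needed (dropping U7 leaves P1 open; dropping U8 leaves P3 open), so no proper subset is valid.
Among all size-2 subsets of the eligible variables, only {U7, U8} blocks every backdoor path, so it is the unique smallest valid adjustment set.

{U7, U8}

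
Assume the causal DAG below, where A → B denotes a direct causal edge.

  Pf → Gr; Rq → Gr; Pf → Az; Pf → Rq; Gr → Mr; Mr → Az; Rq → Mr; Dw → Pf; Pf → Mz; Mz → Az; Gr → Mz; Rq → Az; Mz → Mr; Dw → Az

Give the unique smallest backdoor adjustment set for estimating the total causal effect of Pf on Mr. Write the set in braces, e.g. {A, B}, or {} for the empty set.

Variables eligible for adjustment (non-descendants of Pf, excluding Pf and Mr): {Dw}.
Backdoor paths from Pf to Mr:
  P1: Pf <- Dw -> Az <- Rq -> Gr -> Mz -> Mr
  P2: Pf <- Dw -> Az <- Rq -> Gr -> Mr
  P3: Pf <- Dw -> Az <- Rq -> Mr
  P4: Pf <- Dw -> Az <- Mz <- Gr <- Rq -> Mr
  P5: Pf <- Dw -> Az <- Mz <- Gr -> Mr
  P6: Pf <- Dw -> Az <- Mz -> Mr
  P7: Pf <- Dw -> Az <- Mr
Each backdoor path contains an unconditioned collider, so every path is already blocked with the empty conditioning set:
  P1: blocked at collider Az (neither it nor any descendant is in the conditioning set).
  P2: blocked at collider Az (neither it nor any descendant is in the conditioning set).
  P3: blocked at collider Az (neither it nor any descendant is in the conditioning set).
  P4: blocked at collider Az (neither it nor any descendant is in the conditioning set).
  P5: blocked at collider Az (neither it nor any descendant is in the conditioning set).
  P6: blocked at collider Az (neither it nor any descendant is in the conditioning set).
  P7: blocked at collider Az (neither it nor any descendant is in the conditioning set).
The empty set is therefore the unique smallest valid set.

{}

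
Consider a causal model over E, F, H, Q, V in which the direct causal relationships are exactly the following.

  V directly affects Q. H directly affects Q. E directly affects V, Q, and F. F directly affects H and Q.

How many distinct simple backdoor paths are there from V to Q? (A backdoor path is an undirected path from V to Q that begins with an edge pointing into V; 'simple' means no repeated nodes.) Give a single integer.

3

A backdoor path from V to Q is any simple undirected path whose first edge points into V (i.e. leaves V via a parent).
Parents of V: {E}.
Enumerating:
  P1: V <- E -> F -> H -> Q
  P2: V <- E -> F -> Q
  P3: V <- E -> Q
That exhausts the simple backdoor paths. Count: 3.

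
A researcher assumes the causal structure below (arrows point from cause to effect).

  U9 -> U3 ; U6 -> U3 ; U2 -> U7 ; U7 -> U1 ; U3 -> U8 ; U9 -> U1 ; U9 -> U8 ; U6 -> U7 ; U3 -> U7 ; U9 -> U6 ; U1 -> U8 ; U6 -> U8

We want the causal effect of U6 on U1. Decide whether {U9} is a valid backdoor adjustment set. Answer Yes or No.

Backdoor paths from U6 to U1 (paths whose first edge points into U6):
  P1: U6 <- U9 -> U3 -> U7 -> U1
  P2: U6 <- U9 -> U3 -> U8 <- U1
  P3: U6 <- U9 -> U1
  P4: U6 <- U9 -> U8 <- U3 -> U7 -> U1
  P5: U6 <- U9 -> U8 <- U1
Condition 1 (no descendant of U6 in the set): holds — descendants of U6 are {U1, U3, U7, U8}; none are in {U9}.
Condition 2 (every backdoor path blocked by {U9}):
  P1: blocked at fork node U9 ∈ conditioning set.
  P2: blocked at fork node U9 ∈ conditioning set.
  P3: blocked at fork node U9 ∈ conditioning set.
  P4: blocked at fork node U9 ∈ conditioning set.
  P5: blocked at fork node U9 ∈ conditioning set.
{U9} satisfies the backdoor criterion.

Yes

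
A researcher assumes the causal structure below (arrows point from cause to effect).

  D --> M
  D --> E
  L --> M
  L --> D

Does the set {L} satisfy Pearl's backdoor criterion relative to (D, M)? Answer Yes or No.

Yes

Backdoor paths from D to M (paths whose first edge points into D):
  P1: D <- L -> M
Condition 1 (no descendant of D in the set): holds — descendants of D are {E, M}; none are in {L}.
Condition 2 (every backdoor path blocked by {L}):
  P1: blocked at fork node L ∈ conditioning set.
{L} satisfies the backdoor criterion.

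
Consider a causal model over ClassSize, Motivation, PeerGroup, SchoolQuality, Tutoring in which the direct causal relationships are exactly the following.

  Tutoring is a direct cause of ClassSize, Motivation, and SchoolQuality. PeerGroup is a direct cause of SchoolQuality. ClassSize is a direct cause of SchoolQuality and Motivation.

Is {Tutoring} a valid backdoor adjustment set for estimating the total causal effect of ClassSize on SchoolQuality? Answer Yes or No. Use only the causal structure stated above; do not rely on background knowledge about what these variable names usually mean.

Backdoor paths from ClassSize to SchoolQuality (paths whose first edge points into ClassSize):
  P1: ClassSize <- Tutoring -> SchoolQuality
Condition 1 (no descendant of ClassSize in the set): holds — descendants of ClassSize are {Motivation, SchoolQuality}; none are in {Tutoring}.
Condition 2 (every backdoor path blocked by {Tutoring}):
  P1: blocked at fork node Tutoring ∈ conditioning set.
{Tutoring} satisfies the backdoor criterion.

Yes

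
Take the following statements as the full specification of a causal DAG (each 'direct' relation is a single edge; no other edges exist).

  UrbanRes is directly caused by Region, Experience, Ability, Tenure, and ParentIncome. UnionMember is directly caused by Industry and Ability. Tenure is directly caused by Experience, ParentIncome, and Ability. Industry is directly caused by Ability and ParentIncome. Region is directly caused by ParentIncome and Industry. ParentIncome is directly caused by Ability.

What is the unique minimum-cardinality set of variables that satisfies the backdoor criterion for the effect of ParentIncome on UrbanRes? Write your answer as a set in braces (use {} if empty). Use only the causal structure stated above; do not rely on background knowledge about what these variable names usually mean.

Variables eligible for adjustment (non-descendants of ParentIncome, excluding ParentIncome and UrbanRes): {Ability, Experience}.
Backdoor paths from ParentIncome to UrbanRes:
  P1: ParentIncome <- Ability -> Industry -> Region -> UrbanRes
  P2: ParentIncome <- Ability -> Tenure <- Experience -> UrbanRes
  P3: ParentIncome <- Ability -> Tenure -> UrbanRes
  P4: ParentIncome <- Ability -> UnionMember <- Industry -> Region -> UrbanRes
  P5: ParentIncome <- Ability -> UrbanRes
The empty set is not sufficient: P1 (ParentIncome <- Ability -> Industry -> Region -> UrbanRes) has no collider blocking it and no conditioned non-collider, so it is open.
Try {Ability}:
  P1: blocked at fork node Ability ∈ conditioning set.
  P2: blocked at fork node Ability ∈ conditioning set.
  P3: blocked at fork node Ability ∈ conditioning set.
  P4: blocked at fork node Ability ∈ conditioning set.
  P5: blocked at fork node Ability ∈ conditioning set.
{Ability} contains no descendant of ParentIncome and blocks every backdoor path.
No other singleton works — e.g. {Experience} leaves P1 open — so {Ability} is the unique smallest valid adjustment set.

{Ability}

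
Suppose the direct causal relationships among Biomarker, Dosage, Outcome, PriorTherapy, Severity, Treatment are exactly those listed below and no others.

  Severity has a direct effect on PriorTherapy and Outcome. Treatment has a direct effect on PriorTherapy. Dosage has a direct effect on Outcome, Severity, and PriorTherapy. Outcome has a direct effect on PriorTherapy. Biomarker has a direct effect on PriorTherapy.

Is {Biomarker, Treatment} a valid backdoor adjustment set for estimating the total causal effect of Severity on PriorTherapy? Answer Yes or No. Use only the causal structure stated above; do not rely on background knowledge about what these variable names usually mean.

No

Backdoor paths from Severity to PriorTherapy (paths whose first edge points into Severity):
  P1: Severity <- Dosage -> Outcome -> PriorTherapy
  P2: Severity <- Dosage -> PriorTherapy
Condition 1 (no descendant of Severity in the set): holds — descendants of Severity are {Outcome, PriorTherapy}; none are in {Biomarker, Treatment}.
Condition 2 (every backdoor path blocked by {Biomarker, Treatment}):
  P1: open — no interior node is in the conditioning set.
  P2: open — no interior node is in the conditioning set.
{Biomarker, Treatment} does not satisfy the backdoor criterion.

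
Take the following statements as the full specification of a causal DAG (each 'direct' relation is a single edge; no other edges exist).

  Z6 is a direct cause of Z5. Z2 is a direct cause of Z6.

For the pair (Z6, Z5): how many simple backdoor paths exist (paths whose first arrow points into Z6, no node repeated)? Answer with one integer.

A backdoor path from Z6 to Z5 is any simple undirected path whose first edge points into Z6 (i.e. leaves Z6 via a parent).
Parents of Z6: {Z2}.
No simple path from any parent of Z6 reaches Z5 without revisiting Z6, so there are no backdoor paths.

0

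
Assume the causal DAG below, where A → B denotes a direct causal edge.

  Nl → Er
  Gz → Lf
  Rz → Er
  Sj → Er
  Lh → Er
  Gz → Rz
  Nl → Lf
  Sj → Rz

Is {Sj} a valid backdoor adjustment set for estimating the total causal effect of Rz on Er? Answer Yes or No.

Backdoor paths from Rz to Er (paths whose first edge points into Rz):
  P1: Rz <- Gz -> Lf <- Nl -> Er
  P2: Rz <- Sj -> Er
Condition 1 (no descendant of Rz in the set): holds — descendants of Rz are {Er}; none are in {Sj}.
Condition 2 (every backdoor path blocked by {Sj}):
  P1: blocked at collider Lf (neither it nor any descendant is in the conditioning set).
  P2: blocked at fork node Sj ∈ conditioning set.
{Sj} satisfies the backdoor criterion.

Yes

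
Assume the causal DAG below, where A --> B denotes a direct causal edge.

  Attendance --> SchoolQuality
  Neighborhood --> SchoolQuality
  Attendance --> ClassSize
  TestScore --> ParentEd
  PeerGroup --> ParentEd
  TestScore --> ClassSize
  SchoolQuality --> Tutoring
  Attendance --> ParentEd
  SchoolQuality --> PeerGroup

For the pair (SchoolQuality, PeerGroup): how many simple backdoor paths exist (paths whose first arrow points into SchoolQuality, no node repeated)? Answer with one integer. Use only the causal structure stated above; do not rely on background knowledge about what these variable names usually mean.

2

A backdoor path from SchoolQuality to PeerGroup is any simple undirected path whose first edge points into SchoolQuality (i.e. leaves SchoolQuality via a parent).
Parents of SchoolQuality: {Attendance, Neighborhood}.
Enumerating:
  P1: SchoolQuality <- Attendance -> ParentEd <- PeerGroup
  P2: SchoolQuality <- Attendance -> ClassSize <- TestScore -> ParentEd <- PeerGroup
That exhausts the simple backdoor paths. Count: 2.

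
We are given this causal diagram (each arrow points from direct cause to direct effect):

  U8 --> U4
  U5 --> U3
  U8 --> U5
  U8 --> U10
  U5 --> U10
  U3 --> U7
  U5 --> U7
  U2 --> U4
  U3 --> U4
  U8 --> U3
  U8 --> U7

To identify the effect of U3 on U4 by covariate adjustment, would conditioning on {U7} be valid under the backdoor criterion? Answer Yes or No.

Backdoor paths from U3 to U4 (paths whose first edge points into U3):
  P1: U3 <- U8 -> U4
  P2: U3 <- U5 <- U8 -> U4
  P3: U3 <- U5 -> U10 <- U8 -> U4
  P4: U3 <- U5 -> U7 <- U8 -> U4
Condition 1 (no descendant of U3 in the set): FAILS — U7 is a descendant of U3.
Condition 2 (every backdoor path blocked by {U7}):
  P1: open — no interior node is in the conditioning set.
  P2: open — no interior node is in the conditioning set.
  P3: blocked at collider U10 (neither it nor any descendant is in the conditioning set).
  P4: open — collider(s) U7 are conditioned on (or have a conditioned descendant) and no non-collider on the path is in the set.
{U7} does not satisfy the backdoor criterion.

No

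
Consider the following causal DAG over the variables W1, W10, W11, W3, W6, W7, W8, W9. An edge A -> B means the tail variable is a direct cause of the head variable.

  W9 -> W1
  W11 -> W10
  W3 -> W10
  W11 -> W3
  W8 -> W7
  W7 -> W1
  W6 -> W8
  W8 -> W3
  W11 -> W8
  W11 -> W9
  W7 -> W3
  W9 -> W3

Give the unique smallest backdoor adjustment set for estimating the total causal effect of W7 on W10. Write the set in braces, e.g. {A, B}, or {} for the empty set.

{W8}

Variables eligible for adjustment (non-descendants of W7, excluding W7 and W10): {W11, W6, W8, W9}.
Backdoor paths from W7 to W10:
  P1: W7 <- W8 <- W11 -> W9 -> W3 -> W10
  P2: W7 <- W8 <- W11 -> W3 -> W10
  P3: W7 <- W8 <- W11 -> W10
  P4: W7 <- W8 -> W3 <- W11 -> W10
  P5: W7 <- W8 -> W3 <- W9 <- W11 -> W10
  P6: W7 <- W8 -> W3 -> W10
The empty set is not sufficient: P1 (W7 <- W8 <- W11 -> W9 -> W3 -> W10) has no collider blocking it and no conditioned non-collider, so it is open.
Try {W8}:
  P1: blocked at chain node W8 ∈ conditioning set.
  P2: blocked at chain node W8 ∈ conditioning set.
  P3: blocked at chain node W8 ∈ conditioning set.
  P4: blocked at fork node W8 ∈ conditioning set.
  P5: blocked at fork node W8 ∈ conditioning set.
  P6: blocked at fork node W8 ∈ conditioning set.
{W8} contains no descendant of W7 and blocks every backdoor path.
No other singleton works — e.g. {W6} leaves P1 open — so {W8} is the unique smallest valid adjustment set.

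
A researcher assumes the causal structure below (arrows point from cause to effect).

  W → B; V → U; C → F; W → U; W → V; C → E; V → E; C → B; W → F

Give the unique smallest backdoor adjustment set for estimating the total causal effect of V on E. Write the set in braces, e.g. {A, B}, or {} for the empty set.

{}

Variables eligible for adjustment (non-descendants of V, excluding V and E): {B, C, F, W}.
Backdoor paths from V to E:
  P1: V <- W -> F <- C -> E
  P2: V <- W -> B <- C -> E
Each backdoor path contains an unconditioned collider, so every path is already blocked with the empty conditioning set:
  P1: blocked at collider F (neither it nor any descendant is in the conditioning set).
  P2: blocked at collider B (neither it nor any descendant is in the conditioning set).
The empty set is therefore the unique smallest valid set.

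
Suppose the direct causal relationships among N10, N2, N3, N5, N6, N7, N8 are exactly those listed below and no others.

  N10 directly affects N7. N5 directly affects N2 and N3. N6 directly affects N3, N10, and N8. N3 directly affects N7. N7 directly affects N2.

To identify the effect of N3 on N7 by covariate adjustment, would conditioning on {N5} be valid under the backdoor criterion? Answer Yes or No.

Backdoor paths from N3 to N7 (paths whose first edge points into N3):
  P1: N3 <- N6 -> N10 -> N7
  P2: N3 <- N5 -> N2 <- N7
Condition 1 (no descendant of N3 in the set): holds — descendants of N3 are {N2, N7}; none are in {N5}.
Condition 2 (every backdoor path blocked by {N5}):
  P1: open — no interior node is in the conditioning set.
  P2: blocked at fork node N5 ∈ conditioning set.
{N5} does not satisfy the backdoor criterion.

No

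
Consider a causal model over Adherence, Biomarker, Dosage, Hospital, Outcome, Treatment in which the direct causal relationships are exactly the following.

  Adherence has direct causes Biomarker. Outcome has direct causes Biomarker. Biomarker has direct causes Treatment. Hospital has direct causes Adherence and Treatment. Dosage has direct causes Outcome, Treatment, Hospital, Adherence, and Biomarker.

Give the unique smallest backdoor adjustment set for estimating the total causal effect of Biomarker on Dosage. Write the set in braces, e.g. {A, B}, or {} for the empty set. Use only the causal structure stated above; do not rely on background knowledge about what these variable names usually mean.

Variables eligible for adjustment (non-descendants of Biomarker, excluding Biomarker and Dosage): {Treatment}.
Backdoor paths from Biomarker to Dosage:
  P1: Biomarker <- Treatment -> Hospital <- Adherence -> Dosage
  P2: Biomarker <- Treatment -> Hospital -> Dosage
  P3: Biomarker <- Treatment -> Dosage
The empty set is not sufficient: P2 (Biomarker <- Treatment -> Hospital -> Dosage) has no collider blocking it and no conditioned non-collider, so it is open.
Try {Treatment}:
  P1: blocked at fork node Treatment ∈ conditioning set.
  P2: blocked at fork node Treatment ∈ conditioning set.
  P3: blocked at fork node Treatment ∈ conditioning set.
{Treatment} contains no descendant of Biomarker and blocks every backdoor path.
{Treatment} is the unique smallest valid adjustment set.

{Treatment}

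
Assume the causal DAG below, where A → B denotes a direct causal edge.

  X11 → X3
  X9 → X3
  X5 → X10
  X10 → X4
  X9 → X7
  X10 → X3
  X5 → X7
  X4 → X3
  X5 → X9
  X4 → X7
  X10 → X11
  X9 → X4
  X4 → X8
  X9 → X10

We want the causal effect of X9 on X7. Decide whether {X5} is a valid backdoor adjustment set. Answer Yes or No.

Backdoor paths from X9 to X7 (paths whose first edge points into X9):
  P1: X9 <- X5 -> X10 -> X4 -> X7
  P2: X9 <- X5 -> X10 -> X11 -> X3 <- X4 -> X7
  P3: X9 <- X5 -> X10 -> X3 <- X4 -> X7
  P4: X9 <- X5 -> X7
Condition 1 (no descendant of X9 in the set): holds — descendants of X9 are {X10, X11, X3, X4, X7, X8}; none are in {X5}.
Condition 2 (every backdoor path blocked by {X5}):
  P1: blocked at fork node X5 ∈ conditioning set.
  P2: blocked at fork node X5 ∈ conditioning set.
  P3: blocked at fork node X5 ∈ conditioning set.
  P4: blocked at fork node X5 ∈ conditioning set.
{X5} satisfies the backdoor criterion.

Yes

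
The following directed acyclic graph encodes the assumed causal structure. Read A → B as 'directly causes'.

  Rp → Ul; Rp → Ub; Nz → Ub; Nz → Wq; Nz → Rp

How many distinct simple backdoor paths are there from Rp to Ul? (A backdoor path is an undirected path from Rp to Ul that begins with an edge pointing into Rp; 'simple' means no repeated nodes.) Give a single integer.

0

A backdoor path from Rp to Ul is any simple undirected path whose first edge points into Rp (i.e. leaves Rp via a parent).
Parents of Rp: {Nz}.
No simple path from any parent of Rp reaches Ul without revisiting Rp, so there are no backdoor paths.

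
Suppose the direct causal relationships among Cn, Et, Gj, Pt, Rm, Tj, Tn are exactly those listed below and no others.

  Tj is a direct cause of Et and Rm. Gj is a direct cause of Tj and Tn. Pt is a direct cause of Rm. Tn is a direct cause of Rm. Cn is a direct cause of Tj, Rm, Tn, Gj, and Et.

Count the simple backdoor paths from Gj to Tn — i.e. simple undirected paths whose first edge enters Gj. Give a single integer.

4

A backdoor path from Gj to Tn is any simple undirected path whose first edge points into Gj (i.e. leaves Gj via a parent).
Parents of Gj: {Cn}.
Enumerating:
  P1: Gj <- Cn -> Tj -> Rm <- Tn
  P2: Gj <- Cn -> Tn
  P3: Gj <- Cn -> Rm <- Tn
  P4: Gj <- Cn -> Et <- Tj -> Rm <- Tn
That exhausts the simple backdoor paths. Count: 4.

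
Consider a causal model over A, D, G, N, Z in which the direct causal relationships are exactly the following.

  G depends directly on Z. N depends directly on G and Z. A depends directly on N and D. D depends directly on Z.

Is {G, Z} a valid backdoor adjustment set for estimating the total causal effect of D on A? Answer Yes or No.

Yes

Backdoor paths from D to A (paths whose first edge points into D):
  P1: D <- Z -> G -> N -> A
  P2: D <- Z -> N -> A
Condition 1 (no descendant of D in the set): holds — descendants of D are {A}; none are in {G, Z}.
Condition 2 (every backdoor path blocked by {G, Z}):
  P1: blocked at fork node Z ∈ conditioning set.
  P2: blocked at fork node Z ∈ conditioning set.
{G, Z} satisfies the backdoor criterion.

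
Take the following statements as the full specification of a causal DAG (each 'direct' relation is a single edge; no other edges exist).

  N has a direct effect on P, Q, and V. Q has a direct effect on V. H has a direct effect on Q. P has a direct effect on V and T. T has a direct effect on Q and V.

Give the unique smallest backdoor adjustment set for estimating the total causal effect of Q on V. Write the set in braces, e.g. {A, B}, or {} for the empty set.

Variables eligible for adjustment (non-descendants of Q, excluding Q and V): {H, N, P, T}.
Backdoor paths from Q to V:
  P1: Q <- N -> P -> T -> V
  P2: Q <- N -> P -> V
  P3: Q <- N -> V
  P4: Q <- T <- P <- N -> V
  P5: Q <- T <- P -> V
  P6: Q <- T -> V
The empty set is not sufficient: P1 (Q <- N -> P -> T -> V) has no collider blocking it and no conditioned non-collider, so it is open.
Try {N, T}:
  P1: blocked at fork node N ∈ conditioning set.
  P2: blocked at fork node N ∈ conditioning set.
  P3: blocked at fork node N ∈ conditioning set.
  P4: blocked at chain node T ∈ conditioning set.
  P5: blocked at chain node T ∈ conditioning set.
  P6: blocked at fork node T ∈ conditioning set.
{N, T} contains no descendant of Q and blocks every backdoor path.
Every element of {N, T} is needed (dropping N leaves P2 open; dropping T leaves P5 open), so no proper subset is valid.
Among all size-2 subsets of the eligible variables, only {N, T} blocks every backdoor path, so it is the unique smallest valid adjustment set.

{N, T}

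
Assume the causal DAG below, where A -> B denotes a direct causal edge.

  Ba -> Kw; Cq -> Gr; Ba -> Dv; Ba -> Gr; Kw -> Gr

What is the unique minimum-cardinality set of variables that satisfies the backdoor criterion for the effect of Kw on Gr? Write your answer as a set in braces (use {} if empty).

{Ba}

Variables eligible for adjustment (non-descendants of Kw, excluding Kw and Gr): {Ba, Cq, Dv}.
Backdoor paths from Kw to Gr:
  P1: Kw <- Ba -> Gr
The empty set is not sufficient: P1 (Kw <- Ba -> Gr) has no collider blocking it and no conditioned non-collider, so it is open.
Try {Ba}:
  P1: blocked at fork node Ba ∈ conditioning set.
{Ba} contains no descendant of Kw and blocks every backdoor path.
No other singleton works — e.g. {Cq} leaves P1 open — so {Ba} is the unique smallest valid adjustment set.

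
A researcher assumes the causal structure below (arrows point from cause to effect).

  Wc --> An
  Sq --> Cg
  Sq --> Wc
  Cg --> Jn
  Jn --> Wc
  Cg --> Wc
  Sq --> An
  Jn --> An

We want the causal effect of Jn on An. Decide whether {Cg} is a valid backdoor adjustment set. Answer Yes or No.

Backdoor paths from Jn to An (paths whose first edge points into Jn):
  P1: Jn <- Cg <- Sq -> Wc -> An
  P2: Jn <- Cg <- Sq -> An
  P3: Jn <- Cg -> Wc <- Sq -> An
  P4: Jn <- Cg -> Wc -> An
Condition 1 (no descendant of Jn in the set): holds — descendants of Jn are {An, Wc}; none are in {Cg}.
Condition 2 (every backdoor path blocked by {Cg}):
  P1: blocked at chain node Cg ∈ conditioning set.
  P2: blocked at chain node Cg ∈ conditioning set.
  P3: blocked at fork node Cg ∈ conditioning set.
  P4: blocked at fork node Cg ∈ conditioning set.
{Cg} satisfies the backdoor criterion.

Yes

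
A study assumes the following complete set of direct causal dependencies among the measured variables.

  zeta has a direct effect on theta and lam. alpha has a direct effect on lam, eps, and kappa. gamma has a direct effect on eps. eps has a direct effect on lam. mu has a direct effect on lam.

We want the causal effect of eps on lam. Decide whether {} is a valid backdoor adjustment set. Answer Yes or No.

Backdoor paths from eps to lam (paths whose first edge points into eps):
  P1: eps <- alpha -> lam
Condition 1 (no descendant of eps in the set): holds — descendants of eps are {lam}; none are in {}.
Condition 2 (every backdoor path blocked by {}):
  P1: open — no interior node is in the conditioning set.
{} does not satisfy the backdoor criterion.

No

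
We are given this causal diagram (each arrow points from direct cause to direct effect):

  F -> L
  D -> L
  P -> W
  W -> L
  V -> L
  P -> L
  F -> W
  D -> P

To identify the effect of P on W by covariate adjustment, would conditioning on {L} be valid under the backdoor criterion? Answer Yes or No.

Backdoor paths from P to W (paths whose first edge points into P):
  P1: P <- D -> L <- F -> W
  P2: P <- D -> L <- W
Condition 1 (no descendant of P in the set): FAILS — L is a descendant of P.
Condition 2 (every backdoor path blocked by {L}):
  P1: open — collider(s) L are conditioned on (or have a conditioned descendant) and no non-collider on the path is in the set.
  P2: open — collider(s) L are conditioned on (or have a conditioned descendant) and no non-collider on the path is in the set.
{L} does not satisfy the backdoor criterion.

No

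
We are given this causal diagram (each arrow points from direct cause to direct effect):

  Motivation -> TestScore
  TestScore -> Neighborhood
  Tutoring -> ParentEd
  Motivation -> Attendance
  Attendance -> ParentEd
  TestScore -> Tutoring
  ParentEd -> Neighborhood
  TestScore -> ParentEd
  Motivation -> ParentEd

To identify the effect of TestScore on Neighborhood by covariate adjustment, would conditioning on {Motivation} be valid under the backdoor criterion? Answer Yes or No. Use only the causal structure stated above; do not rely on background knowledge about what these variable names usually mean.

Backdoor paths from TestScore to Neighborhood (paths whose first edge points into TestScore):
  P1: TestScore <- Motivation -> Attendance -> ParentEd -> Neighborhood
  P2: TestScore <- Motivation -> ParentEd -> Neighborhood
Condition 1 (no descendant of TestScore in the set): holds — descendants of TestScore are {Neighborhood, ParentEd, Tutoring}; none are in {Motivation}.
Condition 2 (every backdoor path blocked by {Motivation}):
  P1: blocked at fork node Motivation ∈ conditioning set.
  P2: blocked at fork node Motivation ∈ conditioning set.
{Motivation} satisfies the backdoor criterion.

Yes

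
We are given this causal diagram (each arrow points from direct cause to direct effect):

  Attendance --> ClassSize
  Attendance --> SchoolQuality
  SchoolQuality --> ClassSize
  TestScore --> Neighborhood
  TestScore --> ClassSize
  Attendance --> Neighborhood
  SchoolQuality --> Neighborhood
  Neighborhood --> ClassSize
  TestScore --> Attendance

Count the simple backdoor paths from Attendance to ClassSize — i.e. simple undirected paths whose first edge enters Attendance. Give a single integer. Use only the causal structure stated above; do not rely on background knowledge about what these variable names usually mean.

3

A backdoor path from Attendance to ClassSize is any simple undirected path whose first edge points into Attendance (i.e. leaves Attendance via a parent).
Parents of Attendance: {TestScore}.
Enumerating:
  P1: Attendance <- TestScore -> Neighborhood <- SchoolQuality -> ClassSize
  P2: Attendance <- TestScore -> Neighborhood -> ClassSize
  P3: Attendance <- TestScore -> ClassSize
That exhausts the simple backdoor paths. Count: 3.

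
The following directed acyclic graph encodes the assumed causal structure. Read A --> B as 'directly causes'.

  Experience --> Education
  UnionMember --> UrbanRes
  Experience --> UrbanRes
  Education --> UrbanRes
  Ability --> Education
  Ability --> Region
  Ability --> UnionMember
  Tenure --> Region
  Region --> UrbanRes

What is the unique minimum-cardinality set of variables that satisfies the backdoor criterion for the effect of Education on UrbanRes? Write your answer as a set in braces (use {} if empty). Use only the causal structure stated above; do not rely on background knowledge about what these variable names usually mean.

{Ability, Experience}

Variables eligible for adjustment (non-descendants of Education, excluding Education and UrbanRes): {Ability, Experience, Region, Tenure, UnionMember}.
Backdoor paths from Education to UrbanRes:
  P1: Education <- Ability -> UnionMember -> UrbanRes
  P2: Education <- Ability -> Region -> UrbanRes
  P3: Education <- Experience -> UrbanRes
The empty set is not sufficient: P1 (Education <- Ability -> UnionMember -> UrbanRes) has no collider blocking it and no conditioned non-collider, so it is open.
Try {Ability, Experience}:
  P1: blocked at fork node Ability ∈ conditioning set.
  P2: blocked at fork node Ability ∈ conditioning set.
  P3: blocked at fork node Experience ∈ conditioning set.
{Ability, Experience} contains no descendant of Education and blocks every backdoor path.
Every element of {Ability, Experience} is needed (dropping Ability leaves P1 open; dropping Experience leaves P3 open), so no proper subset is valid.
Among all size-2 subsets of the eligible variables, only {Ability, Experience} blocks every backdoor path, so it is the unique smallest valid adjustment set.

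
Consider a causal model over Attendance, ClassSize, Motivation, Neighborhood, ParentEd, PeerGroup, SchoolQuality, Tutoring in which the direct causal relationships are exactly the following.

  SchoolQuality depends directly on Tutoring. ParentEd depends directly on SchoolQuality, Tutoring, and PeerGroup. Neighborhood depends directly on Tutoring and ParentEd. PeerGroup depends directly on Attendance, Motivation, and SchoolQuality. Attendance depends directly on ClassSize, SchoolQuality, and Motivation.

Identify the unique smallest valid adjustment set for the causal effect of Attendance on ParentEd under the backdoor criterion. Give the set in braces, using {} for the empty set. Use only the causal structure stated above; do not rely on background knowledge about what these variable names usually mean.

Variables eligible for adjustment (non-descendants of Attendance, excluding Attendance and ParentEd): {ClassSize, Motivation, SchoolQuality, Tutoring}.
Backdoor paths from Attendance to ParentEd:
  P1: Attendance <- Motivation -> PeerGroup <- SchoolQuality <- Tutoring -> ParentEd
  P2: Attendance <- Motivation -> PeerGroup <- SchoolQuality <- Tutoring -> Neighborhood <- ParentEd
  P3: Attendance <- Motivation -> PeerGroup <- SchoolQuality -> ParentEd
  P4: Attendance <- Motivation -> PeerGroup -> ParentEd
  P5: Attendance <- SchoolQuality <- Tutoring -> ParentEd
  P6: Attendance <- SchoolQuality <- Tutoring -> Neighborhood <- ParentEd
  P7: Attendance <- SchoolQuality -> PeerGroup -> ParentEd
  P8: Attendance <- SchoolQuality -> ParentEd
The empty set is not sufficient: P4 (Attendance <- Motivation -> PeerGroup -> ParentEd) has no collider blocking it and no conditioned non-collider, so it is open.
Try {Motivation, SchoolQuality}:
  P1: blocked at fork node Motivation ∈ conditioning set.
  P2: blocked at fork node Motivation ∈ conditioning set.
  P3: blocked at fork node Motivation ∈ conditioning set.
  P4: blocked at fork node Motivation ∈ conditioning set.
  P5: blocked at chain node SchoolQuality ∈ conditioning set.
  P6: blocked at chain node SchoolQuality ∈ conditioning set.
  P7: blocked at fork node SchoolQuality ∈ conditioning set.
  P8: blocked at fork node SchoolQuality ∈ conditioning set.
{Motivation, SchoolQuality} contains no descendant of Attendance and blocks every backdoor path.
Every element of {Motivation, SchoolQuality} is needed (dropping Motivation leaves P4 open; dropping SchoolQuality leaves P5 open), so no proper subset is valid.
Among all size-2 subsets of the eligible variables, only {Motivation, SchoolQuality} blocks every backdoor path, so it is the unique smallest valid adjustment set.

{Motivation, SchoolQuality}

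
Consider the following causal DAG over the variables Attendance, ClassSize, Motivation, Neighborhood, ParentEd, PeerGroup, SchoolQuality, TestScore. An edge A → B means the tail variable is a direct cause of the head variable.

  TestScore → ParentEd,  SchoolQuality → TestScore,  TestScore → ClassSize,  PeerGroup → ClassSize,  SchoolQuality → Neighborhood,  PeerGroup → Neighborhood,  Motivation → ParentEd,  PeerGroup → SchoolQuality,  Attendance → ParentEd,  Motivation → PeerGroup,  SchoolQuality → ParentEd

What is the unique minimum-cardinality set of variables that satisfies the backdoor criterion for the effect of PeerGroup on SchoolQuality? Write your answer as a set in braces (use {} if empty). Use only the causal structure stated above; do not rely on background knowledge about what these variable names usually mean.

{}

Variables eligible for adjustment (non-descendants of PeerGroup, excluding PeerGroup and SchoolQuality): {Attendance, Motivation}.
Backdoor paths from PeerGroup to SchoolQuality:
  P1: PeerGroup <- Motivation -> ParentEd <- SchoolQuality
  P2: PeerGroup <- Motivation -> ParentEd <- TestScore <- SchoolQuality
Each backdoor path contains an unconditioned collider, so every path is already blocked with the empty conditioning set:
  P1: blocked at collider ParentEd (neither it nor any descendant is in the conditioning set).
  P2: blocked at collider ParentEd (neither it nor any descendant is in the conditioning set).
The empty set is therefore the unique smallest valid set.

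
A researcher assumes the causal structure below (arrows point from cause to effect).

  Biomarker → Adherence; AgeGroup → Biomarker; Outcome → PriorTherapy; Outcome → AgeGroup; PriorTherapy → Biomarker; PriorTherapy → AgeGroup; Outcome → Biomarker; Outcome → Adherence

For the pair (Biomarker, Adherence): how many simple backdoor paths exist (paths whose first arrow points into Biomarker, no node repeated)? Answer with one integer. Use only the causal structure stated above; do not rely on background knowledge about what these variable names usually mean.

5

A backdoor path from Biomarker to Adherence is any simple undirected path whose first edge points into Biomarker (i.e. leaves Biomarker via a parent).
Parents of Biomarker: {AgeGroup, Outcome, PriorTherapy}.
Enumerating:
  P1: Biomarker <- Outcome -> Adherence
  P2: Biomarker <- PriorTherapy <- Outcome -> Adherence
  P3: Biomarker <- PriorTherapy -> AgeGroup <- Outcome -> Adherence
  P4: Biomarker <- AgeGroup <- Outcome -> Adherence
  P5: Biomarker <- AgeGroup <- PriorTherapy <- Outcome -> Adherence
That exhausts the simple backdoor paths. Count: 5.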